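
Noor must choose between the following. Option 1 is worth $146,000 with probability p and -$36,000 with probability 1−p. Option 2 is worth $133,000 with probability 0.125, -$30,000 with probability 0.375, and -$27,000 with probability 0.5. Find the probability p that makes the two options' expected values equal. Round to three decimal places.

p = 0.153

EV(Option 2) = 0.125 × 133000 + 0.375 × (-30000) + 0.5 × (-27000) = 16625 − 11250 − 13500 = -8125
p·146000 + (1−p)·(-36000) = -8125
182000p − 36000 = -8125
p = (-8125 + 36000) / 182000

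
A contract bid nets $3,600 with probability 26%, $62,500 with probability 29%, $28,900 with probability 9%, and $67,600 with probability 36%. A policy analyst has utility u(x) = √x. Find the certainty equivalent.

$38,809

E[u] = 0.26·√3600 + 0.29·√62500 + 0.09·√28900 + 0.36·√67600 = 0.26·60 + 0.29·250 + 0.09·170 + 0.36·260 = 197
CE = (197)² = 38809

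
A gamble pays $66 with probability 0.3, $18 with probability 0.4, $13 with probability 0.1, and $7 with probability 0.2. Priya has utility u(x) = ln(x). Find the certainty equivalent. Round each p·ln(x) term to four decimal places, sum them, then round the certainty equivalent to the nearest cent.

$21.30

E[u] = 0.3·ln(66) + 0.4·ln(18) + 0.1·ln(13) + 0.2·ln(7) = 1.2569 + 1.1561 + 0.2565 + 0.3892 = 3.0587
CE = e^3.0587 ≈ 21.30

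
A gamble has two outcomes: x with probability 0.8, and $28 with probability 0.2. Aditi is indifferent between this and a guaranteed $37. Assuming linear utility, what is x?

0.8·x + 0.2·28 = 37
0.8·x = 37 − 5.6 = 31.4
x = 31.4 / 0.8 = 39.25

x = $39.25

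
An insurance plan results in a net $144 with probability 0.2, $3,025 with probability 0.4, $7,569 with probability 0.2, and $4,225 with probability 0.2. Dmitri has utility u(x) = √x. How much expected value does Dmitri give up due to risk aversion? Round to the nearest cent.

E[u] = 0.2·√144 + 0.4·√3025 + 0.2·√7569 + 0.2·√4225 = 0.2·12 + 0.4·55 + 0.2·87 + 0.2·65 = 54.8
CE = (54.8)² = 3003.04
Risk premium = EV − CE = 3597.6 − 3003.04 = 594.56

$594.56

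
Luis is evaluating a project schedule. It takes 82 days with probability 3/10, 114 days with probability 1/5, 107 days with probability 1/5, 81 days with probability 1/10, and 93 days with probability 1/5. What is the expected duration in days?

EV = 3/10 × 82 + 1/5 × 114 + 1/5 × 107 + 1/10 × 81 + 1/5 × 93 = 24.6 + 22.8 + 21.4 + 8.1 + 18.6 = 95.5

95.5 days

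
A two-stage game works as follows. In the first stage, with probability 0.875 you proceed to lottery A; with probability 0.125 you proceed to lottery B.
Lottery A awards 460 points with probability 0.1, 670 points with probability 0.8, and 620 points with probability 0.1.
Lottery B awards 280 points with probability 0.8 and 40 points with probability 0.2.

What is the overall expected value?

592.5 points

EV(A) = 0.1 × 460 + 0.8 × 670 + 0.1 × 620 = 46 + 536 + 62 = 644
EV(B) = 0.8 × 280 + 0.2 × 40 = 224 + 8 = 232
Overall = 0.875 × 644 + 0.125 × 232 = 563.5 + 29 = 592.5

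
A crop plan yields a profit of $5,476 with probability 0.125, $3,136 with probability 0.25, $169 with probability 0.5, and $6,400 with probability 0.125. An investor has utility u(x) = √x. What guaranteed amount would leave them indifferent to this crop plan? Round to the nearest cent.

$1,580.06

E[u] = 0.125·√5476 + 0.25·√3136 + 0.5·√169 + 0.125·√6400 = 0.125·74 + 0.25·56 + 0.5·13 + 0.125·80 = 39.75
CE = (39.75)² = 1580.0625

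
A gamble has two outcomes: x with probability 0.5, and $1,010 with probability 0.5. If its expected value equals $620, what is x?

x = $230

0.5·x + 0.5·1010 = 620
0.5·x = 620 − 505 = 115
x = 115 / 0.5 = 230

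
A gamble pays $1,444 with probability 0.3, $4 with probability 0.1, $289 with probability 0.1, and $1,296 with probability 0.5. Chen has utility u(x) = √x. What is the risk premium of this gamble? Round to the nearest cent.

$130.81

E[u] = 0.3·√1444 + 0.1·√4 + 0.1·√289 + 0.5·√1296 = 0.3·38 + 0.1·2 + 0.1·17 + 0.5·36 = 31.3
CE = (31.3)² = 979.69
Risk premium = EV − CE = 1110.5 − 979.69 = 130.81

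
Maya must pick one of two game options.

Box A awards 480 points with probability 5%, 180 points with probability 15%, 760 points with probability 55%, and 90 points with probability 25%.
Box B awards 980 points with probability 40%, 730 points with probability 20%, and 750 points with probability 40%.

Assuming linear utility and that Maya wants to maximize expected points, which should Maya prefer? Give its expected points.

Box A = 0.05 × 480 + 0.15 × 180 + 0.55 × 760 + 0.25 × 90 = 24 + 27 + 418 + 22.5 = 491.5
Box B = 0.4 × 980 + 0.2 × 730 + 0.4 × 750 = 392 + 146 + 300 = 838

Box B (838 points)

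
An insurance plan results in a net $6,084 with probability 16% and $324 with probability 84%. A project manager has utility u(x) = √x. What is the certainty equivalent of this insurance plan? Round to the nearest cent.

E[u] = 0.16·√6084 + 0.84·√324 = 0.16·78 + 0.84·18 = 27.6
CE = (27.6)² = 761.76

$761.76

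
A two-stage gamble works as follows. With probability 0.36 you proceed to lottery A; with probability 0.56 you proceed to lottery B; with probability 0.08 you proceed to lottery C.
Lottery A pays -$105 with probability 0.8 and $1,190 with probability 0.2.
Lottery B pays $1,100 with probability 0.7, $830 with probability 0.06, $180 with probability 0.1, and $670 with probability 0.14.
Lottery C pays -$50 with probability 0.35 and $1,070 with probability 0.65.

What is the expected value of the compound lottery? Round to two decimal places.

$631.38

EV(A) = 0.8 × (-105) + 0.2 × 1190 = -84 + 238 = 154
EV(B) = 0.7 × 1100 + 0.06 × 830 + 0.1 × 180 + 0.14 × 670 = 770 + 49.8 + 18 + 93.8 = 931.6
EV(C) = 0.35 × (-50) + 0.65 × 1070 = -17.5 + 695.5 = 678
Overall = 0.36 × 154 + 0.56 × 931.6 + 0.08 × 678 = 55.44 + 521.696 + 54.24 = 631.376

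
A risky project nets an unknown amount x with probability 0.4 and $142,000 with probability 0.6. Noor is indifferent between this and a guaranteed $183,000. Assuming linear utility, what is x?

x = $244,500

0.4·x + 0.6·142000 = 183000
0.4·x = 183000 − 85200 = 97800
x = 97800 / 0.4 = 244500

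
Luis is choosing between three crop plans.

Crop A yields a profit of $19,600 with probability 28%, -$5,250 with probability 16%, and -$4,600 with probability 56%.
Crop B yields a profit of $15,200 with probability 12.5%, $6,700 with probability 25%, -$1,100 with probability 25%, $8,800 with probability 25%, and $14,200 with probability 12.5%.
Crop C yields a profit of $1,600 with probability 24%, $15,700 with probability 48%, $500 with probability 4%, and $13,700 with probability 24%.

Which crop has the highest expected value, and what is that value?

Crop A = 0.28 × 19600 + 0.16 × (-5250) + 0.56 × (-4600) = 5488 − 840 − 2576 = 2072
Crop B = 0.125 × 15200 + 0.25 × 6700 + 0.25 × (-1100) + 0.25 × 8800 + 0.125 × 14200 = 1900 + 1675 − 275 + 2200 + 1775 = 7275
Crop C = 0.24 × 1600 + 0.48 × 15700 + 0.04 × 500 + 0.24 × 13700 = 384 + 7536 + 20 + 3288 = 11228

Crop C ($11,228)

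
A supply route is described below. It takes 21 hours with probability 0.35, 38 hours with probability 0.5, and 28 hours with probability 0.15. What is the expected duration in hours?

EV = 0.35 × 21 + 0.5 × 38 + 0.15 × 28 = 7.35 + 19 + 4.2 = 30.55

30.55 hours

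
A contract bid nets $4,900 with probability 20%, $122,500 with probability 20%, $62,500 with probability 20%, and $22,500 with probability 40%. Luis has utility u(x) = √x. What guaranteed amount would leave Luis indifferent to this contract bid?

$37,636

E[u] = 0.2·√4900 + 0.2·√122500 + 0.2·√62500 + 0.4·√22500 = 0.2·70 + 0.2·350 + 0.2·250 + 0.4·150 = 194
CE = (194)² = 37636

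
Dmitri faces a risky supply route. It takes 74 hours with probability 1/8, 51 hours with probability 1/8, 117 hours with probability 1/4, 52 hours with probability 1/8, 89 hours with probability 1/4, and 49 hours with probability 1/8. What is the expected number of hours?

79.75 hours

EV = 1/8 × 74 + 1/8 × 51 + 1/4 × 117 + 1/8 × 52 + 1/4 × 89 + 1/8 × 49 = 9.25 + 6.375 + 29.25 + 6.5 + 22.25 + 6.125 = 79.75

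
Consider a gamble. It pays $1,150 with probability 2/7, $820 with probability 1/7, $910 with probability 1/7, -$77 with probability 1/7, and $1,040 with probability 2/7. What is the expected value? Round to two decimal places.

$861.86

EV = 2/7 × 1150 + 1/7 × 820 + 1/7 × 910 + 1/7 × (-77) + 2/7 × 1040 = 328.5714 + 117.1429 + 130 − 11 + 297.1429 = 861.8571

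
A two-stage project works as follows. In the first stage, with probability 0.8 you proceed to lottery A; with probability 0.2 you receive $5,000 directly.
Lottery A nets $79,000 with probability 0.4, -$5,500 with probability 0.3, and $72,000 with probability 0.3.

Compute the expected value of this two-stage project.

$42,240

EV(A) = 0.4 × 79000 + 0.3 × (-5500) + 0.3 × 72000 = 31600 − 1650 + 21600 = 51550
Branch B: 5000 (certain)
Overall = 0.8 × 51550 + 0.2 × 5000 = 41240 + 1000 = 42240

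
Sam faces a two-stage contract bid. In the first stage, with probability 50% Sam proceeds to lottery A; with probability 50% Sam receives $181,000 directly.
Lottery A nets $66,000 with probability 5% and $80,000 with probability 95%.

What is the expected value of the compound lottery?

$130,150

EV(A) = 0.05 × 66000 + 0.95 × 80000 = 3300 + 76000 = 79300
Branch B: 181000 (certain)
Overall = 0.5 × 79300 + 0.5 × 181000 = 39650 + 90500 = 130150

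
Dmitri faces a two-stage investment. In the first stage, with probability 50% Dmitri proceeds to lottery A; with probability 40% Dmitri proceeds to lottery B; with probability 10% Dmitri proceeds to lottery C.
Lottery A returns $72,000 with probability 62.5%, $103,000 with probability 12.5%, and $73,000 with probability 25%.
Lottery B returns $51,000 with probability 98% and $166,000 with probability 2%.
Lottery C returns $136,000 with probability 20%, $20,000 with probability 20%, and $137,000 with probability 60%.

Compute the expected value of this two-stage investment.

EV(A) = 0.625 × 72000 + 0.125 × 103000 + 0.25 × 73000 = 45000 + 12875 + 18250 = 76125
EV(B) = 0.98 × 51000 + 0.02 × 166000 = 49980 + 3320 = 53300
EV(C) = 0.2 × 136000 + 0.2 × 20000 + 0.6 × 137000 = 27200 + 4000 + 82200 = 113400
Overall = 0.5 × 76125 + 0.4 × 53300 + 0.1 × 113400 = 38062.5 + 21320 + 11340 = 70722.5

$70,722.50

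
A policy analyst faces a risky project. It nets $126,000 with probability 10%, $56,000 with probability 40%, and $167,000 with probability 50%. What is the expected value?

$118,500

EV = 0.1 × 126000 + 0.4 × 56000 + 0.5 × 167000 = 12600 + 22400 + 83500 = 118500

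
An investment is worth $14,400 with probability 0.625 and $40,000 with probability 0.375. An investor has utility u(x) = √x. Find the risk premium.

E[u] = 0.625·√14400 + 0.375·√40000 = 0.625·120 + 0.375·200 = 150
CE = (150)² = 22500
Risk premium = EV − CE = 24000 − 22500 = 1500

$1,500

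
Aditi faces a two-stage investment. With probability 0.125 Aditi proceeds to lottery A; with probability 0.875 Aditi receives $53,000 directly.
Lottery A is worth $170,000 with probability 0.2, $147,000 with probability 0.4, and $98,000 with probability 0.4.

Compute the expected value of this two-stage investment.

EV(A) = 0.2 × 170000 + 0.4 × 147000 + 0.4 × 98000 = 34000 + 58800 + 39200 = 132000
Branch B: 53000 (certain)
Overall = 0.125 × 132000 + 0.875 × 53000 = 16500 + 46375 = 62875

$62,875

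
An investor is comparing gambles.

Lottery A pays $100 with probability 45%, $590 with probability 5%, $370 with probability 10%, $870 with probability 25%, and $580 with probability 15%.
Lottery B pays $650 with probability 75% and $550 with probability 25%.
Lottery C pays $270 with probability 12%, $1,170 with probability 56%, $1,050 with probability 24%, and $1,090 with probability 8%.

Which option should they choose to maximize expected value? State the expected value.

Lottery A = 0.45 × 100 + 0.05 × 590 + 0.1 × 370 + 0.25 × 870 + 0.15 × 580 = 45 + 29.5 + 37 + 217.5 + 87 = 416
Lottery B = 0.75 × 650 + 0.25 × 550 = 487.5 + 137.5 = 625
Lottery C = 0.12 × 270 + 0.56 × 1170 + 0.24 × 1050 + 0.08 × 1090 = 32.4 + 655.2 + 252 + 87.2 = 1026.8

Lottery C ($1,026.80)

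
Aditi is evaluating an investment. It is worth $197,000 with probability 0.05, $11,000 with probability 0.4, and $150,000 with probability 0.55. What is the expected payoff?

$96,750

EV = 0.05 × 197000 + 0.4 × 11000 + 0.55 × 150000 = 9850 + 4400 + 82500 = 96750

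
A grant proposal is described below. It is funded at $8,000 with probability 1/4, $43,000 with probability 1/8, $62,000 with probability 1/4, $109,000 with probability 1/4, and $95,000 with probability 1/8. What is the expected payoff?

EV = 1/4 × 8000 + 1/8 × 43000 + 1/4 × 62000 + 1/4 × 109000 + 1/8 × 95000 = 2000 + 5375 + 15500 + 27250 + 11875 = 62000

$62,000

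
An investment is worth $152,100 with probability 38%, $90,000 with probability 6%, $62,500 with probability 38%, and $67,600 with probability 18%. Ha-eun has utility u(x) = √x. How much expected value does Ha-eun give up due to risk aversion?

E[u] = 0.38·√152100 + 0.06·√90000 + 0.38·√62500 + 0.18·√67600 = 0.38·390 + 0.06·300 + 0.38·250 + 0.18·260 = 308
CE = (308)² = 94864
Risk premium = EV − CE = 99116 − 94864 = 4252

$4,252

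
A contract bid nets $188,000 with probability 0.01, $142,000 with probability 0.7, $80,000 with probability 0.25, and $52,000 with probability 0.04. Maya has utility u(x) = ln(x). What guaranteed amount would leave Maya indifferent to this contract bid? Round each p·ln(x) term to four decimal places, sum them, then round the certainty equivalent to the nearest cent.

E[u] = 0.01·ln(188000) + 0.7·ln(142000) + 0.25·ln(80000) + 0.04·ln(52000) = 0.1214 + 8.3045 + 2.8224 + 0.4344 = 11.6827
CE = e^11.6827 ≈ 118503.76

$118,503.76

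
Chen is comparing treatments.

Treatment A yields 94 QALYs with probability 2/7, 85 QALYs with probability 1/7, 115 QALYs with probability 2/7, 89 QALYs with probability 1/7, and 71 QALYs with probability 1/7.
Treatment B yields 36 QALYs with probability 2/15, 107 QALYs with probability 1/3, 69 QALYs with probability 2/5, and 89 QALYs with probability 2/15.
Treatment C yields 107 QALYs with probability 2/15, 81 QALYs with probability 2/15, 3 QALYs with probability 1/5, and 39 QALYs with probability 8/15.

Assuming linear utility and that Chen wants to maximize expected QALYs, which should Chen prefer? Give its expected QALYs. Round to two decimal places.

Treatment A (94.71 QALYs)

Treatment A = 2/7 × 94 + 1/7 × 85 + 2/7 × 115 + 1/7 × 89 + 1/7 × 71 = 26.8571 + 12.1429 + 32.8571 + 12.7143 + 10.1429 = 94.7143
Treatment B = 2/15 × 36 + 1/3 × 107 + 2/5 × 69 + 2/15 × 89 = 4.8 + 35.6667 + 27.6 + 11.8667 = 79.9333
Treatment C = 2/15 × 107 + 2/15 × 81 + 1/5 × 3 + 8/15 × 39 = 14.2667 + 10.8 + 0.6 + 20.8 = 46.4667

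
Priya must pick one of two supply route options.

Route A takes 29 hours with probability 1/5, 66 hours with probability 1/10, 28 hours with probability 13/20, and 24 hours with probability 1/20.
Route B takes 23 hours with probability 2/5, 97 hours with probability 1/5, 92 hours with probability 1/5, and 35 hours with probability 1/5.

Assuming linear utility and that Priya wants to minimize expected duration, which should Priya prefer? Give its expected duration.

Route A (31.8 hours)

Route A = 1/5 × 29 + 1/10 × 66 + 13/20 × 28 + 1/20 × 24 = 5.8 + 6.6 + 18.2 + 1.2 = 31.8
Route B = 2/5 × 23 + 1/5 × 97 + 1/5 × 92 + 1/5 × 35 = 9.2 + 19.4 + 18.4 + 7 = 54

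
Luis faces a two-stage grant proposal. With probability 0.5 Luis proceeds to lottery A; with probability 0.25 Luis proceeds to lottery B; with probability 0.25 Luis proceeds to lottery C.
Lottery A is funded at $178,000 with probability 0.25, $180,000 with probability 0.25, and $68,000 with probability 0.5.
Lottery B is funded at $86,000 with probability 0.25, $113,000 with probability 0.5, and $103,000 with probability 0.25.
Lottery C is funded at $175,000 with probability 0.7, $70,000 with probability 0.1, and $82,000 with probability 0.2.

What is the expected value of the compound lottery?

$124,162.50

EV(A) = 0.25 × 178000 + 0.25 × 180000 + 0.5 × 68000 = 44500 + 45000 + 34000 = 123500
EV(B) = 0.25 × 86000 + 0.5 × 113000 + 0.25 × 103000 = 21500 + 56500 + 25750 = 103750
EV(C) = 0.7 × 175000 + 0.1 × 70000 + 0.2 × 82000 = 122500 + 7000 + 16400 = 145900
Overall = 0.5 × 123500 + 0.25 × 103750 + 0.25 × 145900 = 61750 + 25937.5 + 36475 = 124162.5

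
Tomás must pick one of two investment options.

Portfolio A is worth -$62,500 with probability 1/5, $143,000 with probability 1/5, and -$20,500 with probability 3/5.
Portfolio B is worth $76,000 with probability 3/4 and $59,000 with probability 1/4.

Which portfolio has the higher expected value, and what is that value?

Portfolio A = 1/5 × (-62500) + 1/5 × 143000 + 3/5 × (-20500) = -12500 + 28600 − 12300 = 3800
Portfolio B = 3/4 × 76000 + 1/4 × 59000 = 57000 + 14750 = 71750

Portfolio B ($71,750)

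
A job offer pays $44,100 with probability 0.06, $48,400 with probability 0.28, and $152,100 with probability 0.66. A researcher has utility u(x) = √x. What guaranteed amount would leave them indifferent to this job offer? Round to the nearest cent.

E[u] = 0.06·√44100 + 0.28·√48400 + 0.66·√152100 = 0.06·210 + 0.28·220 + 0.66·390 = 331.6
CE = (331.6)² = 109958.56

$109,958.56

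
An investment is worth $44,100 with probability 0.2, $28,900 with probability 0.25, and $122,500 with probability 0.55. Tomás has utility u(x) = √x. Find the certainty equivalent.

E[u] = 0.2·√44100 + 0.25·√28900 + 0.55·√122500 = 0.2·210 + 0.25·170 + 0.55·350 = 277
CE = (277)² = 76729

$76,729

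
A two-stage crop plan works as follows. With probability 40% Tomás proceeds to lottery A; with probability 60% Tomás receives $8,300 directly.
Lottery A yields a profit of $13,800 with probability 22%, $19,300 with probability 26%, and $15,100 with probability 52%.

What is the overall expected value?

$11,342.40

EV(A) = 0.22 × 13800 + 0.26 × 19300 + 0.52 × 15100 = 3036 + 5018 + 7852 = 15906
Branch B: 8300 (certain)
Overall = 0.4 × 15906 + 0.6 × 8300 = 6362.4 + 4980 = 11342.4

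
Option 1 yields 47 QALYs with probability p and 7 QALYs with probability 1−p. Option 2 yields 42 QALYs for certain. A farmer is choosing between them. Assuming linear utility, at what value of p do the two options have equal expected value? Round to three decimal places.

p = 0.875

p·47 + (1−p)·7 = 42
40p + 7 = 42
p = (42 − 7) / 40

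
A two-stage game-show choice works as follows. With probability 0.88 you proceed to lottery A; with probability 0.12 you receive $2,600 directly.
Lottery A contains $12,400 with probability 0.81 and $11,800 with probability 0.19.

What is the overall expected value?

EV(A) = 0.81 × 12400 + 0.19 × 11800 = 10044 + 2242 = 12286
Branch B: 2600 (certain)
Overall = 0.88 × 12286 + 0.12 × 2600 = 10811.68 + 312 = 11123.68

$11,123.68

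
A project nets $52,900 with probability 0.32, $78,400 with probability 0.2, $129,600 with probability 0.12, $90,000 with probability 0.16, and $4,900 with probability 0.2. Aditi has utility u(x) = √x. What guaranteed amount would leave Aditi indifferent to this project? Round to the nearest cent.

E[u] = 0.32·√52900 + 0.2·√78400 + 0.12·√129600 + 0.16·√90000 + 0.2·√4900 = 0.32·230 + 0.2·280 + 0.12·360 + 0.16·300 + 0.2·70 = 234.8
CE = (234.8)² = 55131.04

$55,131.04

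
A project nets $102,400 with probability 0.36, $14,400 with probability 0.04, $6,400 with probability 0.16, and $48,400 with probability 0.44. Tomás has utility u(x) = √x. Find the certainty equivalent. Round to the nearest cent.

E[u] = 0.36·√102400 + 0.04·√14400 + 0.16·√6400 + 0.44·√48400 = 0.36·320 + 0.04·120 + 0.16·80 + 0.44·220 = 229.6
CE = (229.6)² = 52716.16

$52,716.16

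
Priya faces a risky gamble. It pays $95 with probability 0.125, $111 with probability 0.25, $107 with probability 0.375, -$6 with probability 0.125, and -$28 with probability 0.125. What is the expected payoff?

$75.50

EV = 0.125 × 95 + 0.25 × 111 + 0.375 × 107 + 0.125 × (-6) + 0.125 × (-28) = 11.875 + 27.75 + 40.125 − 0.75 − 3.5 = 75.5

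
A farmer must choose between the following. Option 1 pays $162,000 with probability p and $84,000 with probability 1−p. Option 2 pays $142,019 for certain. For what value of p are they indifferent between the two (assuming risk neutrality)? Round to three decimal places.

p·162000 + (1−p)·84000 = 142019
78000p + 84000 = 142019
p = (142019 − 84000) / 78000

p = 0.744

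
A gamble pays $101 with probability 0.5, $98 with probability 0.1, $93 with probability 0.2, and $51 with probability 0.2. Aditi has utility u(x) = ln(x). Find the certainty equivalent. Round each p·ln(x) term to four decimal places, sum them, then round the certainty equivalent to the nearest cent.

$86.40

E[u] = 0.5·ln(101) + 0.1·ln(98) + 0.2·ln(93) + 0.2·ln(51) = 2.3076 + 0.4585 + 0.9065 + 0.7864 = 4.4590
CE = e^4.4590 ≈ 86.40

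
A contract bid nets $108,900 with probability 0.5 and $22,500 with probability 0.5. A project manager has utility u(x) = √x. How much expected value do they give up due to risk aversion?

E[u] = 0.5·√108900 + 0.5·√22500 = 0.5·330 + 0.5·150 = 240
CE = (240)² = 57600
Risk premium = EV − CE = 65700 − 57600 = 8100

$8,100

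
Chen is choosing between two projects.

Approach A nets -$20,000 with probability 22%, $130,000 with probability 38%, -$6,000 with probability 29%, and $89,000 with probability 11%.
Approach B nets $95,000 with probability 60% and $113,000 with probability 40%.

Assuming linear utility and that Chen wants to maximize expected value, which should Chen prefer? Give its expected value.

Approach B ($102,200)

Approach A = 0.22 × (-20000) + 0.38 × 130000 + 0.29 × (-6000) + 0.11 × 89000 = -4400 + 49400 − 1740 + 9790 = 53050
Approach B = 0.6 × 95000 + 0.4 × 113000 = 57000 + 45200 = 102200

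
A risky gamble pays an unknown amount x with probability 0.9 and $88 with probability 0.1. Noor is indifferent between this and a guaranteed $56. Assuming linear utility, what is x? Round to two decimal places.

x = $52.44

0.9·x + 0.1·88 = 56
0.9·x = 56 − 8.8 = 47.2
x = 47.2 / 0.9 = 52.4444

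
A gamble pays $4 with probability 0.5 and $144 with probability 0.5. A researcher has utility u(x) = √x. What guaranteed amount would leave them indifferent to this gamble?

E[u] = 0.5·√4 + 0.5·√144 = 0.5·2 + 0.5·12 = 7
CE = (7)² = 49

$49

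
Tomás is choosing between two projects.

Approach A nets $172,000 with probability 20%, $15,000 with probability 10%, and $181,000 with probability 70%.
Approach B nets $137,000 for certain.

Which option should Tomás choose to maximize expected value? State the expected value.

Approach A = 0.2 × 172000 + 0.1 × 15000 + 0.7 × 181000 = 34400 + 1500 + 126700 = 162600
Approach B: 137000 (certain)

Approach A ($162,600)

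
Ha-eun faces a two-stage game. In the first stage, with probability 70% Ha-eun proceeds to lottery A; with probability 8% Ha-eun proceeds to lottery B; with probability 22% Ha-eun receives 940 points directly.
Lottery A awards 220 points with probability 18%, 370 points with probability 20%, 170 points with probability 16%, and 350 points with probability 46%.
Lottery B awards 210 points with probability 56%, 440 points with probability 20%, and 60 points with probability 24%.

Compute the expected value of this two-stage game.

435.66 points

EV(A) = 0.18 × 220 + 0.2 × 370 + 0.16 × 170 + 0.46 × 350 = 39.6 + 74 + 27.2 + 161 = 301.8
EV(B) = 0.56 × 210 + 0.2 × 440 + 0.24 × 60 = 117.6 + 88 + 14.4 = 220
Branch C: 940 (certain)
Overall = 0.7 × 301.8 + 0.08 × 220 + 0.22 × 940 = 211.26 + 17.6 + 206.8 = 435.66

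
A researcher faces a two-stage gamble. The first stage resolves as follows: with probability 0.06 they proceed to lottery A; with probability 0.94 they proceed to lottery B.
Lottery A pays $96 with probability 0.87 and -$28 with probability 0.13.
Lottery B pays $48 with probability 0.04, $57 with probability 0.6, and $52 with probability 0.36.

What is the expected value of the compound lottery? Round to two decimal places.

$56.34

EV(A) = 0.87 × 96 + 0.13 × (-28) = 83.52 − 3.64 = 79.88
EV(B) = 0.04 × 48 + 0.6 × 57 + 0.36 × 52 = 1.92 + 34.2 + 18.72 = 54.84
Overall = 0.06 × 79.88 + 0.94 × 54.84 = 4.7928 + 51.5496 = 56.3424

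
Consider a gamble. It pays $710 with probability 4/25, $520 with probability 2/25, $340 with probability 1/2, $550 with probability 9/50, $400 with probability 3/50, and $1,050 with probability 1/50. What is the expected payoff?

EV = 4/25 × 710 + 2/25 × 520 + 1/2 × 340 + 9/50 × 550 + 3/50 × 400 + 1/50 × 1050 = 113.6 + 41.6 + 170 + 99 + 24 + 21 = 469.2

$469.20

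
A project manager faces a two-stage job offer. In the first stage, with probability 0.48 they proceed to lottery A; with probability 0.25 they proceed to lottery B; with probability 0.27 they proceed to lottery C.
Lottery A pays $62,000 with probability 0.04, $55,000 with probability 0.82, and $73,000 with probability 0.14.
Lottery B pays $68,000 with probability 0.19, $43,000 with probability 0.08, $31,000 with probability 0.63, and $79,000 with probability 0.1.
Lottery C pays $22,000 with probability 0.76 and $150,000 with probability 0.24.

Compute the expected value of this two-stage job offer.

EV(A) = 0.04 × 62000 + 0.82 × 55000 + 0.14 × 73000 = 2480 + 45100 + 10220 = 57800
EV(B) = 0.19 × 68000 + 0.08 × 43000 + 0.63 × 31000 + 0.1 × 79000 = 12920 + 3440 + 19530 + 7900 = 43790
EV(C) = 0.76 × 22000 + 0.24 × 150000 = 16720 + 36000 = 52720
Overall = 0.48 × 57800 + 0.25 × 43790 + 0.27 × 52720 = 27744 + 10947.5 + 14234.4 = 52925.9

$52,925.90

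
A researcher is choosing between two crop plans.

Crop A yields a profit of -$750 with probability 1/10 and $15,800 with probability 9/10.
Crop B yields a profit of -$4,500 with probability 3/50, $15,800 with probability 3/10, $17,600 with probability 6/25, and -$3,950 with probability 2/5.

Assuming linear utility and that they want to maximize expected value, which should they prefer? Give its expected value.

Crop A = 1/10 × (-750) + 9/10 × 15800 = -75 + 14220 = 14145
Crop B = 3/50 × (-4500) + 3/10 × 15800 + 6/25 × 17600 + 2/5 × (-3950) = -270 + 4740 + 4224 − 1580 = 7114

Crop A ($14,145)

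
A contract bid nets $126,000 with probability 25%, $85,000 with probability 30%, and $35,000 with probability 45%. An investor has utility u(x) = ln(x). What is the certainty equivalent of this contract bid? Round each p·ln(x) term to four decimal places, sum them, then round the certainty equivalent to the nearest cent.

E[u] = 0.25·ln(126000) + 0.3·ln(85000) + 0.45·ln(35000) = 2.9360 + 3.4051 + 4.7084 = 11.0495
CE = e^11.0495 ≈ 62912.49

$62,912.49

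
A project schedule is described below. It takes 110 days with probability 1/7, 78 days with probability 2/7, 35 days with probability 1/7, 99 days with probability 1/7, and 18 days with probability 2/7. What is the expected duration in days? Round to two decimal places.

EV = 1/7 × 110 + 2/7 × 78 + 1/7 × 35 + 1/7 × 99 + 2/7 × 18 = 15.7143 + 22.2857 + 5 + 14.1429 + 5.1429 = 62.2857

62.29 days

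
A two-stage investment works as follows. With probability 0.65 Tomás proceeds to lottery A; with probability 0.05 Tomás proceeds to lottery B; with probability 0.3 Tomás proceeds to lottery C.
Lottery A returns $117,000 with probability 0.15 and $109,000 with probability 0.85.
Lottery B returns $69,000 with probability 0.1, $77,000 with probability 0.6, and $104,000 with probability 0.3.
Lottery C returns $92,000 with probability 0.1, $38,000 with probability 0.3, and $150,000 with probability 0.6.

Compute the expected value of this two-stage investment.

$109,025

EV(A) = 0.15 × 117000 + 0.85 × 109000 = 17550 + 92650 = 110200
EV(B) = 0.1 × 69000 + 0.6 × 77000 + 0.3 × 104000 = 6900 + 46200 + 31200 = 84300
EV(C) = 0.1 × 92000 + 0.3 × 38000 + 0.6 × 150000 = 9200 + 11400 + 90000 = 110600
Overall = 0.65 × 110200 + 0.05 × 84300 + 0.3 × 110600 = 71630 + 4215 + 33180 = 109025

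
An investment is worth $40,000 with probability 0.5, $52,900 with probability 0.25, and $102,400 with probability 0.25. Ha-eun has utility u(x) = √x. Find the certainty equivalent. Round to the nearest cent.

$56,406.25

E[u] = 0.5·√40000 + 0.25·√52900 + 0.25·√102400 = 0.5·200 + 0.25·230 + 0.25·320 = 237.5
CE = (237.5)² = 56406.25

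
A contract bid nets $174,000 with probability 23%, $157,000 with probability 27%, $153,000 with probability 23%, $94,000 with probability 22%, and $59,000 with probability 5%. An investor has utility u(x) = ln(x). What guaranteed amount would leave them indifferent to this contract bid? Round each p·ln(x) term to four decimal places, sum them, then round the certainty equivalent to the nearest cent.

$135,944.23

E[u] = 0.23·ln(174000) + 0.27·ln(157000) + 0.23·ln(153000) + 0.22·ln(94000) + 0.05·ln(59000) = 2.7754 + 3.2303 + 2.7458 + 2.5192 + 0.5493 = 11.8200
CE = e^11.8200 ≈ 135944.23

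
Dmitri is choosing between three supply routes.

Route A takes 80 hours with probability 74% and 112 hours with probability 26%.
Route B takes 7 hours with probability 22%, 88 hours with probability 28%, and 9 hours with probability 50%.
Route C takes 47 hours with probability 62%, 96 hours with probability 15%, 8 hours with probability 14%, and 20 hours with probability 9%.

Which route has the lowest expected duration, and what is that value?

Route B (30.68 hours)

Route A = 0.74 × 80 + 0.26 × 112 = 59.2 + 29.12 = 88.32
Route B = 0.22 × 7 + 0.28 × 88 + 0.5 × 9 = 1.54 + 24.64 + 4.5 = 30.68
Route C = 0.62 × 47 + 0.15 × 96 + 0.14 × 8 + 0.09 × 20 = 29.14 + 14.4 + 1.12 + 1.8 = 46.46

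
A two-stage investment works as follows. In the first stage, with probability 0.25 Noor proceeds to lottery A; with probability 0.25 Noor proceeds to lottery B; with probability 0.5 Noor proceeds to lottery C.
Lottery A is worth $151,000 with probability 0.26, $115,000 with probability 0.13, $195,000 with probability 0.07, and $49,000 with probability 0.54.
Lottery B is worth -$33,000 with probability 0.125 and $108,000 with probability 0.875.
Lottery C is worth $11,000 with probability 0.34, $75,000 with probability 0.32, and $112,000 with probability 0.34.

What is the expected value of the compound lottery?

EV(A) = 0.26 × 151000 + 0.13 × 115000 + 0.07 × 195000 + 0.54 × 49000 = 39260 + 14950 + 13650 + 26460 = 94320
EV(B) = 0.125 × (-33000) + 0.875 × 108000 = -4125 + 94500 = 90375
EV(C) = 0.34 × 11000 + 0.32 × 75000 + 0.34 × 112000 = 3740 + 24000 + 38080 = 65820
Overall = 0.25 × 94320 + 0.25 × 90375 + 0.5 × 65820 = 23580 + 22593.75 + 32910 = 79083.75

$79,083.75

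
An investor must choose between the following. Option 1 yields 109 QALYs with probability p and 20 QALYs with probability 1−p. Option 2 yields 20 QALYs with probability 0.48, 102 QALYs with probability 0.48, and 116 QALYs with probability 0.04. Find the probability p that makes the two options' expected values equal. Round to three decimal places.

p = 0.485

EV(Option 2) = 0.48 × 20 + 0.48 × 102 + 0.04 × 116 = 9.6 + 48.96 + 4.64 = 63.2
p·109 + (1−p)·20 = 63.2
89p + 20 = 63.2
p = (63.2 − 20) / 89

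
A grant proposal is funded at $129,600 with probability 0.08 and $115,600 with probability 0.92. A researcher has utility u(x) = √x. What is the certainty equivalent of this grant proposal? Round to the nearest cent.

E[u] = 0.08·√129600 + 0.92·√115600 = 0.08·360 + 0.92·340 = 341.6
CE = (341.6)² = 116690.56

$116,690.56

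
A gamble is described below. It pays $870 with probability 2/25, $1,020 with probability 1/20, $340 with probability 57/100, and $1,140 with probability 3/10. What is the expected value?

$656.40

EV = 2/25 × 870 + 1/20 × 1020 + 57/100 × 340 + 3/10 × 1140 = 69.6 + 51 + 193.8 + 342 = 656.4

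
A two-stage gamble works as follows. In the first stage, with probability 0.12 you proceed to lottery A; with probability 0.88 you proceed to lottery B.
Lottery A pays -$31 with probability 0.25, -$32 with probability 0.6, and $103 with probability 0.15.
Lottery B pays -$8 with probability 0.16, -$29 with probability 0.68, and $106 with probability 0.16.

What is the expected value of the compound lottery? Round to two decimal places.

EV(A) = 0.25 × (-31) + 0.6 × (-32) + 0.15 × 103 = -7.75 − 19.2 + 15.45 = -11.5
EV(B) = 0.16 × (-8) + 0.68 × (-29) + 0.16 × 106 = -1.28 − 19.72 + 16.96 = -4.04
Overall = 0.12 × (-11.5) + 0.88 × (-4.04) = -1.38 − 3.5552 = -4.9352

-$4.94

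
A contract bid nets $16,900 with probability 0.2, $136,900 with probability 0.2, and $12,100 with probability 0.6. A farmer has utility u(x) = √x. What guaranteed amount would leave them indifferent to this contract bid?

E[u] = 0.2·√16900 + 0.2·√136900 + 0.6·√12100 = 0.2·130 + 0.2·370 + 0.6·110 = 166
CE = (166)² = 27556

$27,556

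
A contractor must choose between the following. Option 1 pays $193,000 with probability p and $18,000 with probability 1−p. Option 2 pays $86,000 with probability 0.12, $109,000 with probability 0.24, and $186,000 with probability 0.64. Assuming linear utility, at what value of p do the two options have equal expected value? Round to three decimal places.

EV(Option 2) = 0.12 × 86000 + 0.24 × 109000 + 0.64 × 186000 = 10320 + 26160 + 119040 = 155520
p·193000 + (1−p)·18000 = 155520
175000p + 18000 = 155520
p = (155520 − 18000) / 175000

p = 0.786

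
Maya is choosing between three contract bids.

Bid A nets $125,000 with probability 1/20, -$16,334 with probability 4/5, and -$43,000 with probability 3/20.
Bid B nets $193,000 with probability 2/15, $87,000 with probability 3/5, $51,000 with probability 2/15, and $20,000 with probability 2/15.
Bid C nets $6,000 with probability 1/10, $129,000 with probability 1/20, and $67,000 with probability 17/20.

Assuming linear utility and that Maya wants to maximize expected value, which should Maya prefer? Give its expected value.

Bid B ($87,400)

Bid A = 1/20 × 125000 + 4/5 × (-16334) + 3/20 × (-43000) = 6250 − 13067.2 − 6450 = -13267.2
Bid B = 2/15 × 193000 + 3/5 × 87000 + 2/15 × 51000 + 2/15 × 20000 = 25733.3333 + 52200 + 6800 + 2666.6667 = 87400
Bid C = 1/10 × 6000 + 1/20 × 129000 + 17/20 × 67000 = 600 + 6450 + 56950 = 64000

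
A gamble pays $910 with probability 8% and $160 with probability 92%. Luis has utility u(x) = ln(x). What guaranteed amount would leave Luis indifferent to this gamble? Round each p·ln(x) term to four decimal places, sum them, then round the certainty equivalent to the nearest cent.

E[u] = 0.08·ln(910) + 0.92·ln(160) = 0.5451 + 4.6692 = 5.2143
CE = e^5.2143 ≈ 183.88

$183.88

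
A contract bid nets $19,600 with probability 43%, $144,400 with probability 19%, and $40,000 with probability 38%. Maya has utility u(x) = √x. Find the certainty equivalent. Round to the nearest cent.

E[u] = 0.43·√19600 + 0.19·√144400 + 0.38·√40000 = 0.43·140 + 0.19·380 + 0.38·200 = 208.4
CE = (208.4)² = 43430.56

$43,430.56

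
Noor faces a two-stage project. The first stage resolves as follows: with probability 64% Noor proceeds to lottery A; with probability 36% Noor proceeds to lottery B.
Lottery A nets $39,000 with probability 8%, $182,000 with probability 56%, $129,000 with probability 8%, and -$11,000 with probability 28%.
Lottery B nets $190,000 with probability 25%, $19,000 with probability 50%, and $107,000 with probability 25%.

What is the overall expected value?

EV(A) = 0.08 × 39000 + 0.56 × 182000 + 0.08 × 129000 + 0.28 × (-11000) = 3120 + 101920 + 10320 − 3080 = 112280
EV(B) = 0.25 × 190000 + 0.5 × 19000 + 0.25 × 107000 = 47500 + 9500 + 26750 = 83750
Overall = 0.64 × 112280 + 0.36 × 83750 = 71859.2 + 30150 = 102009.2

$102,009.20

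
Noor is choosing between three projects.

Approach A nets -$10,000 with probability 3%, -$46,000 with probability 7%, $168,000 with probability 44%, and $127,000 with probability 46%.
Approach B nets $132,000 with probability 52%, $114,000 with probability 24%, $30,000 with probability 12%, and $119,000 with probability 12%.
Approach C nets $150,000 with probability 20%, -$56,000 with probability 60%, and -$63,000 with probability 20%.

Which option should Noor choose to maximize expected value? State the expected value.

Approach A = 0.03 × (-10000) + 0.07 × (-46000) + 0.44 × 168000 + 0.46 × 127000 = -300 − 3220 + 73920 + 58420 = 128820
Approach B = 0.52 × 132000 + 0.24 × 114000 + 0.12 × 30000 + 0.12 × 119000 = 68640 + 27360 + 3600 + 14280 = 113880
Approach C = 0.2 × 150000 + 0.6 × (-56000) + 0.2 × (-63000) = 30000 − 33600 − 12600 = -16200

Approach A ($128,820)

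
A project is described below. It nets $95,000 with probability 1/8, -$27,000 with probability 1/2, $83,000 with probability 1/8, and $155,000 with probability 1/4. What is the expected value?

$47,500

EV = 1/8 × 95000 + 1/2 × (-27000) + 1/8 × 83000 + 1/4 × 155000 = 11875 − 13500 + 10375 + 38750 = 47500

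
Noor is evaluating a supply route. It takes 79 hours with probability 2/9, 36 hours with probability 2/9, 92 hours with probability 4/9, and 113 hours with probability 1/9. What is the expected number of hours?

79 hours

EV = 2/9 × 79 + 2/9 × 36 + 4/9 × 92 + 1/9 × 113 = 17.5556 + 8 + 40.8889 + 12.5556 = 79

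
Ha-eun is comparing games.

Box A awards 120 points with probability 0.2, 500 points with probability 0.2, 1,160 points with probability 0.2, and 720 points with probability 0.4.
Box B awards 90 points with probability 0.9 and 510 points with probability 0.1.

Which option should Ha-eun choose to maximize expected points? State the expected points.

Box A = 0.2 × 120 + 0.2 × 500 + 0.2 × 1160 + 0.4 × 720 = 24 + 100 + 232 + 288 = 644
Box B = 0.9 × 90 + 0.1 × 510 = 81 + 51 = 132

Box A (644 points)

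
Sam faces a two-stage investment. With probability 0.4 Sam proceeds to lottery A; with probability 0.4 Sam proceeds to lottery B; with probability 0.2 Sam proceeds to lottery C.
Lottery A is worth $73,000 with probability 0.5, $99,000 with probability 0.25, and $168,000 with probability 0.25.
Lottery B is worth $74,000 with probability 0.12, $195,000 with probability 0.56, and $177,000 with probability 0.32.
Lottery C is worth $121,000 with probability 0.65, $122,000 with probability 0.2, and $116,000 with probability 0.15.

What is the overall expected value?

$135,278

EV(A) = 0.5 × 73000 + 0.25 × 99000 + 0.25 × 168000 = 36500 + 24750 + 42000 = 103250
EV(B) = 0.12 × 74000 + 0.56 × 195000 + 0.32 × 177000 = 8880 + 109200 + 56640 = 174720
EV(C) = 0.65 × 121000 + 0.2 × 122000 + 0.15 × 116000 = 78650 + 24400 + 17400 = 120450
Overall = 0.4 × 103250 + 0.4 × 174720 + 0.2 × 120450 = 41300 + 69888 + 24090 = 135278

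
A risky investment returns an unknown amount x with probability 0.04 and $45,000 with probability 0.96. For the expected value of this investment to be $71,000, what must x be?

x = $695,000

0.04·x + 0.96·45000 = 71000
0.04·x = 71000 − 43200 = 27800
x = 27800 / 0.04 = 695000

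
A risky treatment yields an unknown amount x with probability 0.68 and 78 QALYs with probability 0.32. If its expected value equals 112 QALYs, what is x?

x = 128 QALYs

0.68·x + 0.32·78 = 112
0.68·x = 112 − 24.96 = 87.04
x = 87.04 / 0.68 = 128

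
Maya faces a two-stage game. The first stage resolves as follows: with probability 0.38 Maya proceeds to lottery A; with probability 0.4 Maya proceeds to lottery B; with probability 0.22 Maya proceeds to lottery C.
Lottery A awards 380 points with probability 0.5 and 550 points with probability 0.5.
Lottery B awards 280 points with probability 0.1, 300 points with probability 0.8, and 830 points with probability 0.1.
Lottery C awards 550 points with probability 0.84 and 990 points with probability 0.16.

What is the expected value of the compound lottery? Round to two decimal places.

EV(A) = 0.5 × 380 + 0.5 × 550 = 190 + 275 = 465
EV(B) = 0.1 × 280 + 0.8 × 300 + 0.1 × 830 = 28 + 240 + 83 = 351
EV(C) = 0.84 × 550 + 0.16 × 990 = 462 + 158.4 = 620.4
Overall = 0.38 × 465 + 0.4 × 351 + 0.22 × 620.4 = 176.7 + 140.4 + 136.488 = 453.588

453.59 points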